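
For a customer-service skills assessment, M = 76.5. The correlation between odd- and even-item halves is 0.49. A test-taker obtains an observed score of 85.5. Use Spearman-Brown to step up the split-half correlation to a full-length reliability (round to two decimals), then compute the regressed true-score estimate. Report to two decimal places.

Spearman-Brown: ρ = 2r/(1 + r) = 2(0.49)/(1 + 0.49) = 0.980/1.49 = 0.6577 → 0.66
T̂ = 0.66(85.5) + 0.34(76.5) = 56.430 + 26.010 = 82.440 → 82.44

82.44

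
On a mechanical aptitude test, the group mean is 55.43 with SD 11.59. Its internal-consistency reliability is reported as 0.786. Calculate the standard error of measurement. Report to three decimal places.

SEM = SD · √(1 − ρ) = 11.59 × √0.214 = 11.59 × 0.4626 = 5.3615

5.362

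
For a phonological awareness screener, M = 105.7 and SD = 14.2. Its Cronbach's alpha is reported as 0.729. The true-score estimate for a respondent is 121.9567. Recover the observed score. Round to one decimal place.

T̂ = ρX + (1 − ρ)μ  ⇒  X = (T̂ − (1 − ρ)μ) / ρ
X = (121.9567 − 0.271 × 105.7) / 0.729 = (121.9567 − 28.6447) / 0.729 = 93.3120 / 0.729 = 128.000

128.0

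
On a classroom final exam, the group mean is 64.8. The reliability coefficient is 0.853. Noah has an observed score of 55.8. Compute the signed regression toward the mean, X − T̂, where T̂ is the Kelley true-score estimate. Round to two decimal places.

-1.32

Weight the observed score by reliability and the mean by (1 − reliability): T̂ = 0.853·55.8 + 0.147·64.8 = 47.5974 + 9.5256 = 57.1230.
X − T̂ = 55.8 − 57.123 = -1.323 → -1.32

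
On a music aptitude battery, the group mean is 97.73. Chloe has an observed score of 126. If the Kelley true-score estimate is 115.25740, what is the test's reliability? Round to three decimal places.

T̂ = ρX + (1 − ρ)μ  ⇒  T̂ − μ = ρ(X − μ)
ρ = (T̂ − μ)/(X − μ) = (115.25740 − 97.73) / (126 − 97.73) = 17.52740 / 28.27 = 0.62000

0.620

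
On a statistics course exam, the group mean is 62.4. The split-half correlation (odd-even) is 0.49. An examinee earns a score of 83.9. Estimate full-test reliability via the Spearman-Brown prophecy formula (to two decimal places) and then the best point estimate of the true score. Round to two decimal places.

Spearman-Brown: ρ = 2r/(1 + r) = 2(0.49)/(1 + 0.49) = 0.980/1.49 = 0.6577 → 0.66
T̂ = 0.66(83.9) + 0.34(62.4) = 55.374 + 21.216 = 76.590 → 76.59

76.59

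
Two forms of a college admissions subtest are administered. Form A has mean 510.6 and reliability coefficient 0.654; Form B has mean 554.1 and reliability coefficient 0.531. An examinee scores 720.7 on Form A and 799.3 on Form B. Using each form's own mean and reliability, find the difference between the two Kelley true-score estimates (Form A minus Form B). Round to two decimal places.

-36.30

T̂_A = 0.654(720.7) + 0.346(510.6) = 648.0054
T̂_B = 0.531(799.3) + 0.469(554.1) = 684.3012
T̂_A − T̂_B = -36.2958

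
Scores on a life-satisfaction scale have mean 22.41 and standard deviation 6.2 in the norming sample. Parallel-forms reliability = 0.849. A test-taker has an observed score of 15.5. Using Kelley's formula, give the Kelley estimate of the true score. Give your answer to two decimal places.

Regress the observed score toward the mean by the unreliability: T̂ = 0.849·15.5 + 0.151·22.41 = 13.1595 + 3.38391 = 16.543.

16.54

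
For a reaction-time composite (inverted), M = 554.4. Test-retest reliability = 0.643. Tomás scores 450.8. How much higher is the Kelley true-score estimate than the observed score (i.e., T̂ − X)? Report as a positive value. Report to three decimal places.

36.985

T̂ = ρX + (1 − ρ)μ
  = 0.643 × 450.8 + 0.357 × 554.4
  = 289.8644 + 197.9208
  = 487.78520
  ≈ 487.7852
T̂ − X = 487.7852 − 450.8 = 36.9852 → 36.985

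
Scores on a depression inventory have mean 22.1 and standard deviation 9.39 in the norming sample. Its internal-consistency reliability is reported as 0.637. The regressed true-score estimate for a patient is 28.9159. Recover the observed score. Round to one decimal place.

32.8

T̂ = ρX + (1 − ρ)μ  ⇒  X = (T̂ − (1 − ρ)μ) / ρ
X = (28.9159 − 0.363 × 22.1) / 0.637 = (28.9159 − 8.0223) / 0.637 = 20.8936 / 0.637 = 32.800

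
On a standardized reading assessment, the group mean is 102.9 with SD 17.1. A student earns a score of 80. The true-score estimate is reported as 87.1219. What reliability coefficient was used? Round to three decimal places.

0.689

T̂ = ρX + (1 − ρ)μ  ⇒  T̂ − μ = ρ(X − μ)
ρ = (T̂ − μ)/(X − μ) = (87.1219 − 102.9) / (80 − 102.9) = -15.7781 / -22.9 = 0.68900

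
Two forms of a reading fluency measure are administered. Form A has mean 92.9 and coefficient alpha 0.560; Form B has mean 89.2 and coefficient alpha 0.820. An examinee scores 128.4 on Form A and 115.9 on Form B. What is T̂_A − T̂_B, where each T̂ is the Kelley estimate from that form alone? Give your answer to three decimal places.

T̂_A = 0.560(128.4) + 0.440(92.9) = 112.78000
T̂_B = 0.820(115.9) + 0.180(89.2) = 111.09400
T̂_A − T̂_B = 1.68600

1.686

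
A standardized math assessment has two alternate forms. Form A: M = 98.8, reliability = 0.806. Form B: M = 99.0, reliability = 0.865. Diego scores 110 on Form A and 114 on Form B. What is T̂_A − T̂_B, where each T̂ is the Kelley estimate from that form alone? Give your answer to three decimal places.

-4.148

T̂_A = 0.806(110) + 0.194(98.8) = 107.82720
T̂_B = 0.865(114) + 0.135(99.0) = 111.97500
T̂_A − T̂_B = -4.14780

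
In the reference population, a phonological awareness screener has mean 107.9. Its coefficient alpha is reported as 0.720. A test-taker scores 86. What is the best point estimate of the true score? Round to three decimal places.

92.132

T̂ = ρX + (1 − ρ)μ
  = 0.720 × 86 + 0.280 × 107.9
  = 61.920 + 30.2120
  = 92.1320
  ≈ 92.132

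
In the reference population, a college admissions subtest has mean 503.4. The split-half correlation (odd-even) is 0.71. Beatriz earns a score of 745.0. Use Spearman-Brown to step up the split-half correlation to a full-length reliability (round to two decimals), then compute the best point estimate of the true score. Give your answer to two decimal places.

Spearman-Brown: ρ = 2r/(1 + r) = 2(0.71)/(1 + 0.71) = 1.420/1.71 = 0.8304 → 0.83
T̂ = 0.83(745.0) + 0.17(503.4) = 618.350 + 85.578 = 703.928 → 703.93

703.93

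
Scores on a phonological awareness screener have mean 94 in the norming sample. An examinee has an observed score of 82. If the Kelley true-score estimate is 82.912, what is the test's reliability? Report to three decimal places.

T̂ = ρX + (1 − ρ)μ  ⇒  T̂ − μ = ρ(X − μ)
ρ = (T̂ − μ)/(X − μ) = (82.912 − 94) / (82 − 94) = -11.088 / -12.0 = 0.92400

0.924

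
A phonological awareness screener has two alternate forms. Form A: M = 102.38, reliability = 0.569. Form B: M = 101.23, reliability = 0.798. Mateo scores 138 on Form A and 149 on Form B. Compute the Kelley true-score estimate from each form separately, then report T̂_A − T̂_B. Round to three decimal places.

T̂_A = 0.569(138) + 0.431(102.38) = 122.64778
T̂_B = 0.798(149) + 0.202(101.23) = 139.35046
T̂_A − T̂_B = -16.70268

-16.703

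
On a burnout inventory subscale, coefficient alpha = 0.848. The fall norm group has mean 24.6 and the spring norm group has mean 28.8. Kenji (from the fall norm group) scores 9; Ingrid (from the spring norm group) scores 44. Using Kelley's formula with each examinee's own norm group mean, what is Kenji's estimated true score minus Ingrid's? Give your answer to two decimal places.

T̂_Kenji = 0.848(9) + 0.152(24.6) = 11.3712
T̂_Ingrid = 0.848(44) + 0.152(28.8) = 41.6896
Difference = 11.3712 − 41.6896 = -30.3184

-30.32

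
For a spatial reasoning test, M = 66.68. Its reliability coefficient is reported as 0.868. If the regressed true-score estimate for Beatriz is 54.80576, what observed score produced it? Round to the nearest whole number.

53

T̂ = ρX + (1 − ρ)μ  ⇒  X = (T̂ − (1 − ρ)μ) / ρ
X = (54.80576 − 0.132 × 66.68) / 0.868 = (54.80576 − 8.80176) / 0.868 = 46.00400 / 0.868 = 53.00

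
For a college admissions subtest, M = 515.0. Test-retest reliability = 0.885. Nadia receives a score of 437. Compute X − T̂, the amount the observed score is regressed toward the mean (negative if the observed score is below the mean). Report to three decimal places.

T̂ = ρX + (1 − ρ)μ
  = 0.885 × 437 + 0.115 × 515.0
  = 386.745 + 59.2250
  = 445.97000
  ≈ 445.9700
X − T̂ = 437 − 445.9700 = -8.9700 → -8.970

-8.970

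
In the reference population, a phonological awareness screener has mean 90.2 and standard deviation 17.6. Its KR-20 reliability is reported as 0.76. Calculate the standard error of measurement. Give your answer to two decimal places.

SEM = SD · √(1 − ρ) = 17.6 × √0.24 = 17.6 × 0.4899 = 8.622

8.62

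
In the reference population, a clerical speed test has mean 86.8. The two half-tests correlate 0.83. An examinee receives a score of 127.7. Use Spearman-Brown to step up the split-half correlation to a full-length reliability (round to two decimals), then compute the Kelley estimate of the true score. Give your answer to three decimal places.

Spearman-Brown: ρ = 2r/(1 + r) = 2(0.83)/(1 + 0.83) = 1.660/1.83 = 0.9071 → 0.91
T̂ = 0.91(127.7) + 0.09(86.8) = 116.207 + 7.812 = 124.0190 → 124.019

124.019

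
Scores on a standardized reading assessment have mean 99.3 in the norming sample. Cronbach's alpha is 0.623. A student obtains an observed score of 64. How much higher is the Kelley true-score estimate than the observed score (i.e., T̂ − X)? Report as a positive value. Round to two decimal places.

Kelley's formula gives T̂ = 0.623·64 + 0.377·99.3 = 39.872 + 37.4361 = 77.3081.
T̂ − X = 77.308 − 64 = 13.308 → 13.31

13.31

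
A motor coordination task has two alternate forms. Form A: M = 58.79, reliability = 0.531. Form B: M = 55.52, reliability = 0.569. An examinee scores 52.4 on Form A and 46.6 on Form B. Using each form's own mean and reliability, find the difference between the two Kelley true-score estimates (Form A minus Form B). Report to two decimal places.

T̂_A = 0.531(52.4) + 0.469(58.79) = 55.3969
T̂_B = 0.569(46.6) + 0.431(55.52) = 50.4445
T̂_A − T̂_B = 4.9524

4.95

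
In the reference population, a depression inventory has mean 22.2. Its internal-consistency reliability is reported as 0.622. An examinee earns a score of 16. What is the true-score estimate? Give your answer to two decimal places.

18.34

T̂ = ρX + (1 − ρ)μ
  = 0.622 × 16 + 0.378 × 22.2
  = 9.952 + 8.3916
  = 18.344
  ≈ 18.34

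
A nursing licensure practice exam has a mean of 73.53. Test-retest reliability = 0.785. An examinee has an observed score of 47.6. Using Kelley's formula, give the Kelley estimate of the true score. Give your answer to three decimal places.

T̂ = 0.785(47.6) + 0.215(73.53) = 37.3660 + 15.80895 = 53.1749 → 53.175

53.175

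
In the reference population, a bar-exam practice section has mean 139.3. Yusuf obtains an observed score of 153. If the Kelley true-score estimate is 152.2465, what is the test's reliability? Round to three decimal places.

T̂ = ρX + (1 − ρ)μ  ⇒  T̂ − μ = ρ(X − μ)
ρ = (T̂ − μ)/(X − μ) = (152.2465 − 139.3) / (153 − 139.3) = 12.9465 / 13.7 = 0.94500

0.945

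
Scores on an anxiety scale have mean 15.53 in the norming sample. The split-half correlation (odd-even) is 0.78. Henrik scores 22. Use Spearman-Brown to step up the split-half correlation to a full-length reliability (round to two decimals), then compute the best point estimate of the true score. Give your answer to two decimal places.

Spearman-Brown: ρ = 2r/(1 + r) = 2(0.78)/(1 + 0.78) = 1.560/1.78 = 0.8764 → 0.88
T̂ = ρX + (1 − ρ)μ
  = 0.88 × 22 + 0.12 × 15.53
  = 19.36 + 1.8636
  = 21.224
  ≈ 21.22

21.22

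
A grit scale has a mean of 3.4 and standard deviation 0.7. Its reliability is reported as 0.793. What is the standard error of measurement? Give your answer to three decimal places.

0.318

SEM = SD · √(1 − ρ) = 0.7 × √0.207 = 0.7 × 0.4550 = 0.3185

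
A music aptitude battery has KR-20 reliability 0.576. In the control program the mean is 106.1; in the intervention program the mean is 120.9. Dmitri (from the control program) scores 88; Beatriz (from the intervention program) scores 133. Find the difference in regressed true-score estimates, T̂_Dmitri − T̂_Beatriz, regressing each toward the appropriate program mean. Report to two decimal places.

T̂_Dmitri = 0.576(88) + 0.424(106.1) = 95.6744
T̂_Beatriz = 0.576(133) + 0.424(120.9) = 127.8696
Difference = 95.6744 − 127.8696 = -32.1952

-32.20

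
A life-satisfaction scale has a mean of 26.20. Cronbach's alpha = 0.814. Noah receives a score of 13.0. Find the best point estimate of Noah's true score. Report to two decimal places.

15.46

T̂ = 0.814(13.0) + 0.186(26.20) = 10.5820 + 4.87320 = 15.455 → 15.46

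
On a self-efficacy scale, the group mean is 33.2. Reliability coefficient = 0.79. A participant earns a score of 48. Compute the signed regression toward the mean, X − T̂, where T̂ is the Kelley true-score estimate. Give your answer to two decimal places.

3.11

T̂ = 0.79(48) + 0.21(33.2) = 37.92 + 6.972 = 44.8920 → 44.892
X − T̂ = 48 − 44.892 = 3.108 → 3.11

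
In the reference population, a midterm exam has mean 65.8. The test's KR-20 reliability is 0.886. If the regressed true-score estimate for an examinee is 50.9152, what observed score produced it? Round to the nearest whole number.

49

T̂ = ρX + (1 − ρ)μ  ⇒  X = (T̂ − (1 − ρ)μ) / ρ
X = (50.9152 − 0.114 × 65.8) / 0.886 = (50.9152 − 7.5012) / 0.886 = 43.4140 / 0.886 = 49.00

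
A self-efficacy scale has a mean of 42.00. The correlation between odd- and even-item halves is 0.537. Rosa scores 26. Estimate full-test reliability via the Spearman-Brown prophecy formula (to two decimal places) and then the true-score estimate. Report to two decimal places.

30.80

Spearman-Brown: ρ = 2r/(1 + r) = 2(0.537)/(1 + 0.537) = 1.0740/1.537 = 0.6988 → 0.70
T̂ = ρX + (1 − ρ)μ
  = 0.70 × 26 + 0.30 × 42.00
  = 18.20 + 12.6000
  = 30.800
  ≈ 30.80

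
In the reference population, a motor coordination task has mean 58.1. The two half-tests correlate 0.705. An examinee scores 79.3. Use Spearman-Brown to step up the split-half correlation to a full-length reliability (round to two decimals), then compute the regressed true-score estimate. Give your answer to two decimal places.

75.70

Spearman-Brown: ρ = 2r/(1 + r) = 2(0.705)/(1 + 0.705) = 1.4100/1.705 = 0.8270 → 0.83
T̂ = 0.83(79.3) + 0.17(58.1) = 65.819 + 9.877 = 75.696 → 75.70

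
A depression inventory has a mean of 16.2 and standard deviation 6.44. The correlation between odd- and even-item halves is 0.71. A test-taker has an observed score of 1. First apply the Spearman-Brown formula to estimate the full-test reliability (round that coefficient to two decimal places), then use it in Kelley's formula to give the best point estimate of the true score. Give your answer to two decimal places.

3.58

Spearman-Brown: ρ = 2r/(1 + r) = 2(0.71)/(1 + 0.71) = 1.420/1.71 = 0.8304 → 0.83
T̂ = ρX + (1 − ρ)μ
  = 0.83 × 1 + 0.17 × 16.2
  = 0.83 + 2.754
  = 3.584
  ≈ 3.58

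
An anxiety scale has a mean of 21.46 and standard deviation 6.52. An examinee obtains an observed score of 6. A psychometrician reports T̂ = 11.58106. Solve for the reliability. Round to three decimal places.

T̂ = ρX + (1 − ρ)μ  ⇒  T̂ − μ = ρ(X − μ)
ρ = (T̂ − μ)/(X − μ) = (11.58106 − 21.46) / (6 − 21.46) = -9.87894 / -15.46 = 0.63900

0.639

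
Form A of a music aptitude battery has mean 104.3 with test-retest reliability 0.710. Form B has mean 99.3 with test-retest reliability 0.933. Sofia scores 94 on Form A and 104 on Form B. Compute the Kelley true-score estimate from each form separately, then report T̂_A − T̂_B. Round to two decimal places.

T̂_A = 0.710(94) + 0.290(104.3) = 96.9870
T̂_B = 0.933(104) + 0.067(99.3) = 103.6851
T̂_A − T̂_B = -6.6981

-6.70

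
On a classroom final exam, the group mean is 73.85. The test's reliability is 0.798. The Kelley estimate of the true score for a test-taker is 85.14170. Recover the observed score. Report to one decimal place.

88.0

T̂ = ρX + (1 − ρ)μ  ⇒  X = (T̂ − (1 − ρ)μ) / ρ
X = (85.14170 − 0.202 × 73.85) / 0.798 = (85.14170 − 14.91770) / 0.798 = 70.22400 / 0.798 = 88.000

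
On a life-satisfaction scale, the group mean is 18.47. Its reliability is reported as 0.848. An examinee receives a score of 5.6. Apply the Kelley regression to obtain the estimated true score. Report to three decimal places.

7.556

T̂ = 0.848(5.6) + 0.152(18.47) = 4.7488 + 2.80744 = 7.5562 → 7.556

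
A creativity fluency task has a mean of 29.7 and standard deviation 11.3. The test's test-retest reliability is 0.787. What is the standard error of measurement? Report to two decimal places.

SEM = SD · √(1 − ρ) = 11.3 × √0.213 = 11.3 × 0.4615 = 5.215

5.22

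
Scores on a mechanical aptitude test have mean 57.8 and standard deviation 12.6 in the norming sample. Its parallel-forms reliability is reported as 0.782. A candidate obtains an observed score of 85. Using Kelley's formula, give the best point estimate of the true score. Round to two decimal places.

Regress the observed score toward the mean by the unreliability: T̂ = 0.782·85 + 0.218·57.8 = 66.470 + 12.6004 = 79.070.

79.07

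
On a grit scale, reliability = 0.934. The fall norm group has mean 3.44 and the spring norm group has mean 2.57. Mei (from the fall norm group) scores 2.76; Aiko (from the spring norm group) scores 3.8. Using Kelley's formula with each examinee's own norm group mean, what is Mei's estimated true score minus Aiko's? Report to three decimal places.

-0.914

T̂_Mei = 0.934(2.76) + 0.066(3.44) = 2.80488
T̂_Aiko = 0.934(3.8) + 0.066(2.57) = 3.71882
Difference = 2.80488 − 3.71882 = -0.91394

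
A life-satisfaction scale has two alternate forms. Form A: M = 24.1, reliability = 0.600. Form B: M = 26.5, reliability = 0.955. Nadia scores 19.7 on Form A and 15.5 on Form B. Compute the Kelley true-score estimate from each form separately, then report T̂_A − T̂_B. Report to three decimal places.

T̂_A = 0.600(19.7) + 0.400(24.1) = 21.46000
T̂_B = 0.955(15.5) + 0.045(26.5) = 15.99500
T̂_A − T̂_B = 5.46500

5.465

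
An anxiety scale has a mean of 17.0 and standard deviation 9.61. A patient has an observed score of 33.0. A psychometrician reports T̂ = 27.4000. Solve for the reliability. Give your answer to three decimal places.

T̂ = ρX + (1 − ρ)μ  ⇒  T̂ − μ = ρ(X − μ)
ρ = (T̂ − μ)/(X − μ) = (27.4000 − 17.0) / (33.0 − 17.0) = 10.4000 / 16.0 = 0.65000

0.650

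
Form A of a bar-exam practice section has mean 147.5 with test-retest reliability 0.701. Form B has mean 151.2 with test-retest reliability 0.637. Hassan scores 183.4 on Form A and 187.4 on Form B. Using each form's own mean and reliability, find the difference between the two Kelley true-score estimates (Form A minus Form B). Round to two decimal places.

-1.59

T̂_A = 0.701(183.4) + 0.299(147.5) = 172.6659
T̂_B = 0.637(187.4) + 0.363(151.2) = 174.2594
T̂_A − T̂_B = -1.5935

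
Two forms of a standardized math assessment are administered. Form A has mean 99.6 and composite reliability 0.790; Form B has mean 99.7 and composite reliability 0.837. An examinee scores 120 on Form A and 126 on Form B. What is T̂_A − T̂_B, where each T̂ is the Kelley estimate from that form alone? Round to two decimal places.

-6.00

T̂_A = 0.790(120) + 0.210(99.6) = 115.7160
T̂_B = 0.837(126) + 0.163(99.7) = 121.7131
T̂_A − T̂_B = -5.9971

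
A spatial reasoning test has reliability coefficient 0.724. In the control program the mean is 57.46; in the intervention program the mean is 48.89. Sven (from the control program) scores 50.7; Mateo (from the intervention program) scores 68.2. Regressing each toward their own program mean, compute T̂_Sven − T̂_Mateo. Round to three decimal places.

-10.305

T̂_Sven = 0.724(50.7) + 0.276(57.46) = 52.56576
T̂_Mateo = 0.724(68.2) + 0.276(48.89) = 62.87044
Difference = 52.56576 − 62.87044 = -10.30468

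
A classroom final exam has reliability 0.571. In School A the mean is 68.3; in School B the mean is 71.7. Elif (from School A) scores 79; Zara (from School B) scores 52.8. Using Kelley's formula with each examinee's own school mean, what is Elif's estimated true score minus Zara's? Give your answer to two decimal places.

T̂_Elif = 0.571(79) + 0.429(68.3) = 74.4097
T̂_Zara = 0.571(52.8) + 0.429(71.7) = 60.9081
Difference = 74.4097 − 60.9081 = 13.5016

13.50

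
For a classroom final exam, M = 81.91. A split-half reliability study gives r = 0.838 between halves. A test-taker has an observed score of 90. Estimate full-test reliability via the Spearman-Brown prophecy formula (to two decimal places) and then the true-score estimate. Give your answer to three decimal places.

89.272

Spearman-Brown: ρ = 2r/(1 + r) = 2(0.838)/(1 + 0.838) = 1.6760/1.838 = 0.9119 → 0.91
Weight the observed score by reliability and the mean by (1 − reliability): T̂ = 0.91·90 + 0.09·81.91 = 81.90 + 7.3719 = 89.2719.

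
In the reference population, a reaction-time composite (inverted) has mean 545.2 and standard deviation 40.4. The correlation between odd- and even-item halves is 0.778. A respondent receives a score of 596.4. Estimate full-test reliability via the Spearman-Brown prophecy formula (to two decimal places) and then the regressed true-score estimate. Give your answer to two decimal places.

Spearman-Brown: ρ = 2r/(1 + r) = 2(0.778)/(1 + 0.778) = 1.5560/1.778 = 0.8751 → 0.88
Kelley's formula gives T̂ = 0.88·596.4 + 0.12·545.2 = 524.832 + 65.424 = 590.256.

590.26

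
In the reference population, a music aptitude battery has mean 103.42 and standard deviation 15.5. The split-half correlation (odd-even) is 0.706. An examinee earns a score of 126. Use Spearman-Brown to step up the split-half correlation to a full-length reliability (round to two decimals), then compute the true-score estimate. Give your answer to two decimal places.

Spearman-Brown: ρ = 2r/(1 + r) = 2(0.706)/(1 + 0.706) = 1.4120/1.706 = 0.8277 → 0.83
Weight the observed score by reliability and the mean by (1 − reliability): T̂ = 0.83·126 + 0.17·103.42 = 104.58 + 17.5814 = 122.161.

122.16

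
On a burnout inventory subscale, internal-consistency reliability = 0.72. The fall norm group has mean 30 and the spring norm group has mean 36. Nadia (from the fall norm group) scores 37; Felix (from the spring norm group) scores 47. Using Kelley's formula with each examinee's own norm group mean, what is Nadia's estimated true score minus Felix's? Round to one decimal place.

T̂_Nadia = 0.72(37) + 0.28(30) = 35.040
T̂_Felix = 0.72(47) + 0.28(36) = 43.920
Difference = 35.040 − 43.920 = -8.880

-8.9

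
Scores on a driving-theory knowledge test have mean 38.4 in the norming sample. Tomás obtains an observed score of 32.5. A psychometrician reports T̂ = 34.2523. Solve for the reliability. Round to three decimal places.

0.703

T̂ = ρX + (1 − ρ)μ  ⇒  T̂ − μ = ρ(X − μ)
ρ = (T̂ − μ)/(X − μ) = (34.2523 − 38.4) / (32.5 − 38.4) = -4.1477 / -5.9 = 0.70300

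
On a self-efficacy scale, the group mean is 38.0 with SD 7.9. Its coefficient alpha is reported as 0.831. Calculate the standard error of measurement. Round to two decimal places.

SEM = SD · √(1 − ρ) = 7.9 × √0.169 = 7.9 × 0.4111 = 3.248

3.25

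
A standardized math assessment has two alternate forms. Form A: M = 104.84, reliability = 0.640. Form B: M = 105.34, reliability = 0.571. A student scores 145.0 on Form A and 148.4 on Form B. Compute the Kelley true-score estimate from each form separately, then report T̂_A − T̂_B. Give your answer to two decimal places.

T̂_A = 0.640(145.0) + 0.360(104.84) = 130.5424
T̂_B = 0.571(148.4) + 0.429(105.34) = 129.9273
T̂_A − T̂_B = 0.6151

0.62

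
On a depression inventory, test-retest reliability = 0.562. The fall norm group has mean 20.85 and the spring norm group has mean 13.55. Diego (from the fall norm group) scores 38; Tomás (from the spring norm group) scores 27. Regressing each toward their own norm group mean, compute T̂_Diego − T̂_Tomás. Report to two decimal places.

9.38

T̂_Diego = 0.562(38) + 0.438(20.85) = 30.4883
T̂_Tomás = 0.562(27) + 0.438(13.55) = 21.1089
Difference = 30.4883 − 21.1089 = 9.3794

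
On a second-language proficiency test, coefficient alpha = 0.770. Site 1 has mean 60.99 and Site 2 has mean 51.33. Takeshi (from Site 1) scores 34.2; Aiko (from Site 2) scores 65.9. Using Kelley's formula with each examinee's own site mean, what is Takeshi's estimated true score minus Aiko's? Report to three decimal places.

-22.187

T̂_Takeshi = 0.770(34.2) + 0.230(60.99) = 40.36170
T̂_Aiko = 0.770(65.9) + 0.230(51.33) = 62.54890
Difference = 40.36170 − 62.54890 = -22.18720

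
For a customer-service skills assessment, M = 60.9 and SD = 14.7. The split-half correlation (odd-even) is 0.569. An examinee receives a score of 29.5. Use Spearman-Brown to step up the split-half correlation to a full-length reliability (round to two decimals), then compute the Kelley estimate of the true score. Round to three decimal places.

37.978

Spearman-Brown: ρ = 2r/(1 + r) = 2(0.569)/(1 + 0.569) = 1.1380/1.569 = 0.7253 → 0.73
Kelley's formula gives T̂ = 0.73·29.5 + 0.27·60.9 = 21.535 + 16.443 = 37.9780.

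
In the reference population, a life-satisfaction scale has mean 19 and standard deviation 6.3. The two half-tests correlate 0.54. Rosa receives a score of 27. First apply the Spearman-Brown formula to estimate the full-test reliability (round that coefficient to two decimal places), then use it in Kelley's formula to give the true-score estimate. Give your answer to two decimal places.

Spearman-Brown: ρ = 2r/(1 + r) = 2(0.54)/(1 + 0.54) = 1.080/1.54 = 0.7013 → 0.70
T̂ = 0.70(27) + 0.30(19) = 18.90 + 5.70 = 24.600 → 24.60

24.60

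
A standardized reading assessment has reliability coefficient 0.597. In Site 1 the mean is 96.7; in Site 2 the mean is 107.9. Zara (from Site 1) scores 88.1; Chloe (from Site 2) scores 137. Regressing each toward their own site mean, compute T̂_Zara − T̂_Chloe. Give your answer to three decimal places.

T̂_Zara = 0.597(88.1) + 0.403(96.7) = 91.56580
T̂_Chloe = 0.597(137) + 0.403(107.9) = 125.27270
Difference = 91.56580 − 125.27270 = -33.70690

-33.707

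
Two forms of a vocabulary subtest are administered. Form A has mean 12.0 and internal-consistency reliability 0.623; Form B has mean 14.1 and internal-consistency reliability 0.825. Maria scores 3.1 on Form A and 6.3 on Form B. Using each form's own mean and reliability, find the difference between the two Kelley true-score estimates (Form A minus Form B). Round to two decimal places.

T̂_A = 0.623(3.1) + 0.377(12.0) = 6.4553
T̂_B = 0.825(6.3) + 0.175(14.1) = 7.6650
T̂_A − T̂_B = -1.2097

-1.21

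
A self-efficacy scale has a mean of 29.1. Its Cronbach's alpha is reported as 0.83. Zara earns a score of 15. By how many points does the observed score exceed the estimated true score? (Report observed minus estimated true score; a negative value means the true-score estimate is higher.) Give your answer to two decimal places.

-2.40

T̂ = ρX + (1 − ρ)μ
  = 0.83 × 15 + 0.17 × 29.1
  = 12.45 + 4.947
  = 17.3970
  ≈ 17.397
X − T̂ = 15 − 17.397 = -2.397 → -2.40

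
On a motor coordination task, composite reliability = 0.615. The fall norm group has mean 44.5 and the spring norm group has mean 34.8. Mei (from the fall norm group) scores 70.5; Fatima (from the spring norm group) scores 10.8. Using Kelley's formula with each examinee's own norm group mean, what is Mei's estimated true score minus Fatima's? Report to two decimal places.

40.45

T̂_Mei = 0.615(70.5) + 0.385(44.5) = 60.4900
T̂_Fatima = 0.615(10.8) + 0.385(34.8) = 20.0400
Difference = 60.4900 − 20.0400 = 40.4500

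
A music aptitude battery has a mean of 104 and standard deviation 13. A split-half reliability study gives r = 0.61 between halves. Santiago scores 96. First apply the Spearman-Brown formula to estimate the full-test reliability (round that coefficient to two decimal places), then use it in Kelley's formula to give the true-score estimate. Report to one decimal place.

Spearman-Brown: ρ = 2r/(1 + r) = 2(0.61)/(1 + 0.61) = 1.220/1.61 = 0.7578 → 0.76
Weight the observed score by reliability and the mean by (1 − reliability): T̂ = 0.76·96 + 0.24·104 = 72.96 + 24.96 = 97.92.

97.9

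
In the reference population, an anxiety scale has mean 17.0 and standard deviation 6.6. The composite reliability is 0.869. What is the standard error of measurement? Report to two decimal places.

2.39

SEM = SD · √(1 − ρ) = 6.6 × √0.131 = 6.6 × 0.3619 = 2.389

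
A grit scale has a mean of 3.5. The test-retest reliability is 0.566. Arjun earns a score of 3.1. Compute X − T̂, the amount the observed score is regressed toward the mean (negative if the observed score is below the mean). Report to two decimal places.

-0.17

T̂ = ρX + (1 − ρ)μ
  = 0.566 × 3.1 + 0.434 × 3.5
  = 1.7546 + 1.5190
  = 3.2736
  ≈ 3.274
X − T̂ = 3.1 − 3.274 = -0.174 → -0.17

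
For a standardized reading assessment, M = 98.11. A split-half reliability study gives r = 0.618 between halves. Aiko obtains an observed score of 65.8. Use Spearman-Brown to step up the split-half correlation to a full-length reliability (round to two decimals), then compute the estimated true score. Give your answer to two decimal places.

Spearman-Brown: ρ = 2r/(1 + r) = 2(0.618)/(1 + 0.618) = 1.2360/1.618 = 0.7639 → 0.76
T̂ = 0.76(65.8) + 0.24(98.11) = 50.008 + 23.5464 = 73.554 → 73.55

73.55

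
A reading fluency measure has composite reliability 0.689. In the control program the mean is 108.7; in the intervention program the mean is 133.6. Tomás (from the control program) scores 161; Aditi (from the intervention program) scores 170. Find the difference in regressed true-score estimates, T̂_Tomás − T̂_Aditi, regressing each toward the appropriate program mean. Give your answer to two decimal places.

T̂_Tomás = 0.689(161) + 0.311(108.7) = 144.7347
T̂_Aditi = 0.689(170) + 0.311(133.6) = 158.6796
Difference = 144.7347 − 158.6796 = -13.9449

-13.94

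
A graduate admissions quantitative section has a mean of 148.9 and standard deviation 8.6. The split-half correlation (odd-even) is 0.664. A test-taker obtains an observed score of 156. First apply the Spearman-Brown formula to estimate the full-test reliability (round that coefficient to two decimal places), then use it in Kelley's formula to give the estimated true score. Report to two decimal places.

Spearman-Brown: ρ = 2r/(1 + r) = 2(0.664)/(1 + 0.664) = 1.3280/1.664 = 0.7981 → 0.80
Kelley's formula gives T̂ = 0.80·156 + 0.20·148.9 = 124.80 + 29.780 = 154.580.

154.58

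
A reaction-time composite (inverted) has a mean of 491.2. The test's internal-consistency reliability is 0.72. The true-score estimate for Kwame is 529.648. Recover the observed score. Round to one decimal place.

544.6

T̂ = ρX + (1 − ρ)μ  ⇒  X = (T̂ − (1 − ρ)μ) / ρ
X = (529.648 − 0.28 × 491.2) / 0.72 = (529.648 − 137.536) / 0.72 = 392.112 / 0.72 = 544.600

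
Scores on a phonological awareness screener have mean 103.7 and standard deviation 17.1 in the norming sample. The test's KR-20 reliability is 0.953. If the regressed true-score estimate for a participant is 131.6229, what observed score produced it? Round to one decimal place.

133.0

T̂ = ρX + (1 − ρ)μ  ⇒  X = (T̂ − (1 − ρ)μ) / ρ
X = (131.6229 − 0.047 × 103.7) / 0.953 = (131.6229 − 4.8739) / 0.953 = 126.7490 / 0.953 = 133.000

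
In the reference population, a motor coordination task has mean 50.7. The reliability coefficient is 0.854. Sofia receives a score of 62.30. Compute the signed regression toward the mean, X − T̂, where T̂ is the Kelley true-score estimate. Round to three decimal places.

1.694

Kelley's formula gives T̂ = 0.854·62.30 + 0.146·50.7 = 53.20420 + 7.4022 = 60.60640.
X − T̂ = 62.30 − 60.6064 = 1.6936 → 1.694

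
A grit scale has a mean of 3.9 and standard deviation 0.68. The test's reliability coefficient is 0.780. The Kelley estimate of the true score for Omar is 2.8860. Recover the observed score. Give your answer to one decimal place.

T̂ = ρX + (1 − ρ)μ  ⇒  X = (T̂ − (1 − ρ)μ) / ρ
X = (2.8860 − 0.220 × 3.9) / 0.780 = (2.8860 − 0.8580) / 0.780 = 2.0280 / 0.780 = 2.600

2.6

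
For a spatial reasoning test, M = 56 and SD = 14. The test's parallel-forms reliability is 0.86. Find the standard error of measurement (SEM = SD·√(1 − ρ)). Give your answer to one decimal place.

SEM = SD · √(1 − ρ) = 14 × √0.14 = 14 × 0.3742 = 5.238

5.2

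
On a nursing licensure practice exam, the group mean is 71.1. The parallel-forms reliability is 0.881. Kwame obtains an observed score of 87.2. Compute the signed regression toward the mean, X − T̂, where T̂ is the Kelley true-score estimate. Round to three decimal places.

1.916

T̂ = ρX + (1 − ρ)μ
  = 0.881 × 87.2 + 0.119 × 71.1
  = 76.8232 + 8.4609
  = 85.28410
  ≈ 85.2841
X − T̂ = 87.2 − 85.2841 = 1.9159 → 1.916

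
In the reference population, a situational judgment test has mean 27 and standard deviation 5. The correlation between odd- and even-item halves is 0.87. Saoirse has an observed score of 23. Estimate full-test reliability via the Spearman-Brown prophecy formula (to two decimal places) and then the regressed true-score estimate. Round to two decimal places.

Spearman-Brown: ρ = 2r/(1 + r) = 2(0.87)/(1 + 0.87) = 1.740/1.87 = 0.9305 → 0.93
Regress the observed score toward the mean by the unreliability: T̂ = 0.93·23 + 0.07·27 = 21.39 + 1.89 = 23.280.

23.28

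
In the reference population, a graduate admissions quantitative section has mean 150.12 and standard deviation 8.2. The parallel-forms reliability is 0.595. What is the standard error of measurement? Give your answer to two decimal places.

5.22

SEM = SD · √(1 − ρ) = 8.2 × √0.405 = 8.2 × 0.6364 = 5.218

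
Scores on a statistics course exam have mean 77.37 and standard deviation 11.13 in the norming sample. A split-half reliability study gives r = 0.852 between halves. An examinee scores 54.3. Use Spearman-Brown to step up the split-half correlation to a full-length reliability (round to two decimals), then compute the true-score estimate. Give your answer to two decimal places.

Spearman-Brown: ρ = 2r/(1 + r) = 2(0.852)/(1 + 0.852) = 1.7040/1.852 = 0.9201 → 0.92
Weight the observed score by reliability and the mean by (1 − reliability): T̂ = 0.92·54.3 + 0.08·77.37 = 49.956 + 6.1896 = 56.146.

56.15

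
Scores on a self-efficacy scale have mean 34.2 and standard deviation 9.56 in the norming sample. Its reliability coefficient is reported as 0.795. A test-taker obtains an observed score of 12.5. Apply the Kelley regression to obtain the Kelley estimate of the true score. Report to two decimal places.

16.95

Regress the observed score toward the mean by the unreliability: T̂ = 0.795·12.5 + 0.205·34.2 = 9.9375 + 7.0110 = 16.948.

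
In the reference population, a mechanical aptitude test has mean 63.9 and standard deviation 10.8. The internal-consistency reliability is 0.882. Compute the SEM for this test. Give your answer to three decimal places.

SEM = SD · √(1 − ρ) = 10.8 × √0.118 = 10.8 × 0.3435 = 3.7099

3.710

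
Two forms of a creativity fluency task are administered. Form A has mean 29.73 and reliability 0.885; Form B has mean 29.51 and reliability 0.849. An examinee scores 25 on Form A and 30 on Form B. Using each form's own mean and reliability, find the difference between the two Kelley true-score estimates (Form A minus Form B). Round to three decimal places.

-4.382

T̂_A = 0.885(25) + 0.115(29.73) = 25.54395
T̂_B = 0.849(30) + 0.151(29.51) = 29.92601
T̂_A − T̂_B = -4.38206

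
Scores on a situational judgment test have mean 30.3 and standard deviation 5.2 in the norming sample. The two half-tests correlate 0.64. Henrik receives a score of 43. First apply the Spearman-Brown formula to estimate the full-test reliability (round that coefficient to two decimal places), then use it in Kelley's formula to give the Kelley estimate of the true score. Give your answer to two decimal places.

40.21

Spearman-Brown: ρ = 2r/(1 + r) = 2(0.64)/(1 + 0.64) = 1.280/1.64 = 0.7805 → 0.78
T̂ = ρX + (1 − ρ)μ
  = 0.78 × 43 + 0.22 × 30.3
  = 33.54 + 6.666
  = 40.206
  ≈ 40.21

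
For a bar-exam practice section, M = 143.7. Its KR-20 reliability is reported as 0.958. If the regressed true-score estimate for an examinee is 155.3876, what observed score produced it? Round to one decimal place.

T̂ = ρX + (1 − ρ)μ  ⇒  X = (T̂ − (1 − ρ)μ) / ρ
X = (155.3876 − 0.042 × 143.7) / 0.958 = (155.3876 − 6.0354) / 0.958 = 149.3522 / 0.958 = 155.900

155.9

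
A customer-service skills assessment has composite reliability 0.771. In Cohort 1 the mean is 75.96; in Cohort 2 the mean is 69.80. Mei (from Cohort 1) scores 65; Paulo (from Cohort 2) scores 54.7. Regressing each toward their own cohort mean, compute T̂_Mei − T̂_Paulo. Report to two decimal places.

T̂_Mei = 0.771(65) + 0.229(75.96) = 67.5098
T̂_Paulo = 0.771(54.7) + 0.229(69.80) = 58.1579
Difference = 67.5098 − 58.1579 = 9.3519

9.35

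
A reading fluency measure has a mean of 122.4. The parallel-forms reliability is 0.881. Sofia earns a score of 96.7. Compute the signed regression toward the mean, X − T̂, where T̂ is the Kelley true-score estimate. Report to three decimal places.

T̂ = 0.881(96.7) + 0.119(122.4) = 85.1927 + 14.5656 = 99.75830 → 99.7583
X − T̂ = 96.7 − 99.7583 = -3.0583 → -3.058

-3.058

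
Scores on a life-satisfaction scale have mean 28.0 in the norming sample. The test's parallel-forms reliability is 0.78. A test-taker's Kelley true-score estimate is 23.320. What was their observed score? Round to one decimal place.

22.0

T̂ = ρX + (1 − ρ)μ  ⇒  X = (T̂ − (1 − ρ)μ) / ρ
X = (23.320 − 0.22 × 28.0) / 0.78 = (23.320 − 6.160) / 0.78 = 17.160 / 0.78 = 22.000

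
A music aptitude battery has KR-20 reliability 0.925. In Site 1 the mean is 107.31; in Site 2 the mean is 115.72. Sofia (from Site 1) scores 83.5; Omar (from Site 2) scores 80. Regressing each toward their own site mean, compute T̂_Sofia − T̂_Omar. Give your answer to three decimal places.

2.607

T̂_Sofia = 0.925(83.5) + 0.075(107.31) = 85.28575
T̂_Omar = 0.925(80) + 0.075(115.72) = 82.67900
Difference = 85.28575 − 82.67900 = 2.60675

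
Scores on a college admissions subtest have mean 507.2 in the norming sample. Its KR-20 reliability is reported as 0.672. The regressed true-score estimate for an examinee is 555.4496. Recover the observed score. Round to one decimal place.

579.0

T̂ = ρX + (1 − ρ)μ  ⇒  X = (T̂ − (1 − ρ)μ) / ρ
X = (555.4496 − 0.328 × 507.2) / 0.672 = (555.4496 − 166.3616) / 0.672 = 389.0880 / 0.672 = 579.000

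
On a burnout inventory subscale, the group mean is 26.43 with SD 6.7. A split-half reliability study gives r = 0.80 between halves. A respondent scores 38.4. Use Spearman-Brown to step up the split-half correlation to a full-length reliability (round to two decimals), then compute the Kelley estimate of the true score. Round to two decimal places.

Spearman-Brown: ρ = 2r/(1 + r) = 2(0.80)/(1 + 0.80) = 1.600/1.80 = 0.8889 → 0.89
T̂ = ρX + (1 − ρ)μ
  = 0.89 × 38.4 + 0.11 × 26.43
  = 34.176 + 2.9073
  = 37.083
  ≈ 37.08

37.08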